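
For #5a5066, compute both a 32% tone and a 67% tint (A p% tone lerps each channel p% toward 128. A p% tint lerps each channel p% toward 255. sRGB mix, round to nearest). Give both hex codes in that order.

#5a5066 is rgb(90, 80, 102).
32% tone:
  R: 90 + 0.32×(128−90) = 90 + 12.16 = 102.16 → 102
  G: 80 + 0.32×(128−80) = 80 + 15.36 = 95.36 → 95
  B: 102 + 0.32×(128−102) = 102 + 8.32 = 110.32 → 110
  → #665f6e
67% tint:
  R: 90 + 0.67×(255−90) = 90 + 110.55 = 200.55 → 201
  G: 80 + 0.67×(255−80) = 80 + 117.25 = 197.25 → 197
  B: 102 + 0.67×(255−102) = 102 + 102.51 = 204.51 → 205
  → #c9c5cd

#665f6e, #c9c5cd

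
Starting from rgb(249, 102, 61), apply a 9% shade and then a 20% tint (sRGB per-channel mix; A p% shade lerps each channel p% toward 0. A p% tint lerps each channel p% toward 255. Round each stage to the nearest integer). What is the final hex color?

Per channel, c → c + 0.09(0 − c):
  R: 249 − 22.41 = 226.59 → 227
  G: 102 + 0.09×(0−102) = 102 − 9.18 = 92.82 → 93
  B: 61 + 0.09×(0−61) = 61 − 5.49 = 55.51 → 56
After the shade: rgb(227, 93, 56) = #e35d38.
A 20% tint moves each channel 20% toward 255:
  R: 227 + 5.6 = 232.6 → 233
  G: 93 + 0.2×(255−93) = 93 + 32.4 = 125.4 → 125
  B: 56 + 0.2×(255−56) = 56 + 39.8 = 95.8 → 96
rgb(233, 125, 96) = #e97d60.

#e97d60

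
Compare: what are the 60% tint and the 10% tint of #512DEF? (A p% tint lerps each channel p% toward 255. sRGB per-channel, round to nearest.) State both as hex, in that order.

#512DEF is rgb(81, 45, 239).
60% tint:
  R: 81 + 0.6×(255−81) = 81 + 104.4 = 185.4 → 185
  G: 45 + 126 = 171 → 171
  B: 239 + 0.6×(255−239) = 239 + 9.6 = 248.6 → 249
  → #B9ABF9
10% tint:
  R: 81 + 17.4 = 98.4 → 98
  G: 45 + 0.1×(255−45) = 45 + 21 = 66 → 66
  B: 239 + 0.1×(255−239) = 239 + 1.6 = 240.6 → 241
  → #6242F1

#B9ABF9, #6242F1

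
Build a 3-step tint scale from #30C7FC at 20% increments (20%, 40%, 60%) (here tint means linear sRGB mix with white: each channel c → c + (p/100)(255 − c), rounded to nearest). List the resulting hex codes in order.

#30C7FC is rgb(48, 199, 252).
20%: (48 + 41.4 = 89.4→89, 199 + 11.2 = 210.2→210, 252 + 0.6 = 252.6→253) → #59D2FD
40%: (48 + 82.8 = 130.8→131, 199 + 22.4 = 221.4→221, 252 + 1.2 = 253.2→253) → #83DDFD
60%: (48 + 124.2 = 172.2→172, 199 + 33.6 = 232.6→233, 252 + 1.8 = 253.8→254) → #ACE9FE

#59D2FD, #83DDFD, #ACE9FE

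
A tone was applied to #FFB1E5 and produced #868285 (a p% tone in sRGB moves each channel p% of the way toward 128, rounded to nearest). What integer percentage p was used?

95%

#FFB1E5 is rgb(255, 177, 229); #868285 is rgb(134, 130, 133).
On the R channel (widest range): 134 ≈ 255 + (p/100)(128 − 255), so p ≈ 100×(134 − 255)/(128 − 255) = -12100/-127 = 95.28.
p = 95 reproduces all three channels after rounding.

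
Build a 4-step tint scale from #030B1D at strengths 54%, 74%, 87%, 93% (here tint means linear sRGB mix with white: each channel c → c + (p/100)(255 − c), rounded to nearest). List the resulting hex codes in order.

#030B1D is rgb(3, 11, 29).
54%: (3 + 136.08 = 139.08→139, 11 + 131.76 = 142.76→143, 29 + 122.04 = 151.04→151) → #8B8F97
74%: (3 + 186.48 = 189.48→189, 11 + 180.56 = 191.56→192, 29 + 167.24 = 196.24→196) → #BDC0C4
87%: (3 + 219.24 = 222.24→222, 11 + 212.28 = 223.28→223, 29 + 196.62 = 225.62→226) → #DEDFE2
93%: (3 + 234.36 = 237.36→237, 11 + 226.92 = 237.92→238, 29 + 210.18 = 239.18→239) → #EDEEEF

#8B8F97, #BDC0C4, #DEDFE2, #EDEEEF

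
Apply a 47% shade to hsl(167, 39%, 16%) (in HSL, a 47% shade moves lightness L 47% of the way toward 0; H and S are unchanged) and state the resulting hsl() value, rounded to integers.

hsl(167, 39%, 8%)

L moves 47% from 16 toward 0: 16 − 7.52 = 8.48 → 8.
H and S are unchanged.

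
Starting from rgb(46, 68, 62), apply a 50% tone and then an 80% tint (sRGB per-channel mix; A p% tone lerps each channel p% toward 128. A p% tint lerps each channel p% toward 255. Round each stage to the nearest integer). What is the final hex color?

Per channel, c → c + 0.5(128 − c):
  R: 46 + 0.5×(128−46) = 46 + 41 = 87 → 87
  G: 68 + 30 = 98 → 98
  B: 62 + 33 = 95 → 95
After the tone: rgb(87, 98, 95) = #57625F.
Lerp each channel 80% toward 255:
  R: 87 + 134.4 = 221.4 → 221
  G: 98 + 0.8×(255−98) = 98 + 125.6 = 223.6 → 224
  B: 95 + 0.8×(255−95) = 95 + 128 = 223 → 223
rgb(221, 224, 223) = #DDE0DF.

#DDE0DF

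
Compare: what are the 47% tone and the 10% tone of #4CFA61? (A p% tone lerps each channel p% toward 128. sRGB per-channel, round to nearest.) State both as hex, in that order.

#4CFA61 is rgb(76, 250, 97).
47% tone:
  R: 76 + 0.47×(128−76) = 76 + 24.44 = 100.44 → 100
  G: 250 − 57.34 = 192.66 → 193
  B: 97 + 0.47×(128−97) = 97 + 14.57 = 111.57 → 112
  → #64C170
10% tone:
  R: 76 + 0.1×(128−76) = 76 + 5.2 = 81.2 → 81
  G: 250 + 0.1×(128−250) = 250 − 12.2 = 237.8 → 238
  B: 97 + 3.1 = 100.1 → 100
  → #51EE64

#64C170, #51EE64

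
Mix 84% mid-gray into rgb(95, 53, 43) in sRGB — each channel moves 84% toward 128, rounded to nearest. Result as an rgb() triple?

rgb(123, 116, 114)

An 84% tone moves each channel 84% toward 128:
  R: 95 + 27.72 = 122.72 → 123
  G: 53 + 0.84×(128−53) = 53 + 63 = 116 → 116
  B: 43 + 0.84×(128−43) = 43 + 71.4 = 114.4 → 114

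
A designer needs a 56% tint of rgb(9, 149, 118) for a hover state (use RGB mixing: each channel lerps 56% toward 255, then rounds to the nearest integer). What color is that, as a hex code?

Per channel, c → c + 0.56(255 − c):
  R: 9 + 137.76 = 146.76 → 147
  G: 149 + 59.36 = 208.36 → 208
  B: 118 + 0.56×(255−118) = 118 + 76.72 = 194.72 → 195
rgb(147, 208, 195) = #93D0C3.

#93D0C3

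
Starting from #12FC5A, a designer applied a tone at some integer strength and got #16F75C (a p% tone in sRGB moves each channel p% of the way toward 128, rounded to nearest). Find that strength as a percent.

4%

#12FC5A is rgb(18, 252, 90); #16F75C is rgb(22, 247, 92).
On the G channel (widest range): 247 ≈ 252 + (p/100)(128 − 252), so p ≈ 100×(247 − 252)/(128 − 252) = -500/-124 = 4.03.
p = 4 reproduces all three channels after rounding.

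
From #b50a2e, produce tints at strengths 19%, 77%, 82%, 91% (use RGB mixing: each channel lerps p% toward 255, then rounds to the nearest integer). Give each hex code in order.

#b50a2e is rgb(181, 10, 46).
19%: (181 + 14.06 = 195.06→195, 10 + 46.55 = 56.55→57, 46 + 39.71 = 85.71→86) → #c33956
77%: (181 + 56.98 = 237.98→238, 10 + 188.65 = 198.65→199, 46 + 160.93 = 206.93→207) → #eec7cf
82%: (181 + 60.68 = 241.68→242, 10 + 200.9 = 210.9→211, 46 + 171.38 = 217.38→217) → #f2d3d9
91%: (181 + 67.34 = 248.34→248, 10 + 222.95 = 232.95→233, 46 + 190.19 = 236.19→236) → #f8e9ec

#c33956, #eec7cf, #f2d3d9, #f8e9ec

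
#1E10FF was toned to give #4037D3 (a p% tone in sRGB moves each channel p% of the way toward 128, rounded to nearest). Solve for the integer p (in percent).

35%

#1E10FF is rgb(30, 16, 255); #4037D3 is rgb(64, 55, 211).
On the B channel (widest range): 211 ≈ 255 + (p/100)(128 − 255), so p ≈ 100×(211 − 255)/(128 − 255) = -4400/-127 = 34.65.
p = 35 reproduces all three channels after rounding.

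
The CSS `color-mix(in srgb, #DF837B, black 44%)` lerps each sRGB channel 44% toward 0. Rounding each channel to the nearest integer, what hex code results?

#7D4945

#DF837B is rgb(223, 131, 123).
Lerp each channel 44% toward 0:
  R: 223 + 0.44×(0−223) = 223 − 98.12 = 124.88 → 125
  G: 131 + 0.44×(0−131) = 131 − 57.64 = 73.36 → 73
  B: 123 + 0.44×(0−123) = 123 − 54.12 = 68.88 → 69
rgb(125, 73, 69) = #7D4945.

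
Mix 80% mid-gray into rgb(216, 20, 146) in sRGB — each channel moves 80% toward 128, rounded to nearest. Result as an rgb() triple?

An 80% tone moves each channel 80% toward 128:
  R: 216 − 70.4 = 145.6 → 146
  G: 20 + 86.4 = 106.4 → 106
  B: 146 − 14.4 = 131.6 → 132

rgb(146, 106, 132)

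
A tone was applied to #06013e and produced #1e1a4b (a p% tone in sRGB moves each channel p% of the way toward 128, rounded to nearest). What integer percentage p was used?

#06013e is rgb(6, 1, 62); #1e1a4b is rgb(30, 26, 75).
On the G channel (widest range): 26 ≈ 1 + (p/100)(128 − 1), so p ≈ 100×(26 − 1)/(128 − 1) = 2500/127 = 19.69.
p = 20 reproduces all three channels after rounding.

20%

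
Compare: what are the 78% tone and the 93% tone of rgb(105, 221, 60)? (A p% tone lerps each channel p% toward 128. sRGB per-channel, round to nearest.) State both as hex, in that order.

78% tone:
  R: 105 + 0.78×(128−105) = 105 + 17.94 = 122.94 → 123
  G: 221 + 0.78×(128−221) = 221 − 72.54 = 148.46 → 148
  B: 60 + 0.78×(128−60) = 60 + 53.04 = 113.04 → 113
  → #7b9471
93% tone:
  R: 105 + 0.93×(128−105) = 105 + 21.39 = 126.39 → 126
  G: 221 + 0.93×(128−221) = 221 − 86.49 = 134.51 → 135
  B: 60 + 0.93×(128−60) = 60 + 63.24 = 123.24 → 123
  → #7e877b

#7b9471, #7e877b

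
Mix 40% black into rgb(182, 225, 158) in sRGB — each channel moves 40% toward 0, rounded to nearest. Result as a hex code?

#6d875f

A 40% shade moves each channel 40% toward 0:
  R: 182 + 0.4×(0−182) = 182 − 72.8 = 109.2 → 109
  G: 225 − 90 = 135 → 135
  B: 158 + 0.4×(0−158) = 158 − 63.2 = 94.8 → 95
rgb(109, 135, 95) = #6d875f.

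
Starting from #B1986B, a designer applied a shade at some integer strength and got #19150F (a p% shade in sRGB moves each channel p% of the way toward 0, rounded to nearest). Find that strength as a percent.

86%

#B1986B is rgb(177, 152, 107); #19150F is rgb(25, 21, 15).
On the R channel (widest range): 25 ≈ 177 + (p/100)(0 − 177), so p ≈ 100×(25 − 177)/(0 − 177) = -15200/-177 = 85.88.
p = 86 reproduces all three channels after rounding.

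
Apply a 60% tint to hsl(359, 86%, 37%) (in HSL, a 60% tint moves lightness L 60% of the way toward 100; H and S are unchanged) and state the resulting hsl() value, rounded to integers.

L moves 60% from 37 toward 100: 37 + 37.8 = 74.8 → 75.
H and S are unchanged.

hsl(359, 86%, 75%)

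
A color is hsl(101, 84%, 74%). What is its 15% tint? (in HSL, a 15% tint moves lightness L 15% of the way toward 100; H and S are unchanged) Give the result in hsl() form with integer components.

L moves 15% from 74 toward 100: 74 + 3.9 = 77.9 → 78.
H and S are unchanged.

hsl(101, 84%, 78%)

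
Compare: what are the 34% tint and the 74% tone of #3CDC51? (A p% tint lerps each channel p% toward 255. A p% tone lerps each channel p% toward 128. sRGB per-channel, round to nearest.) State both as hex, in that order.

#7EE88C, #6E9874

#3CDC51 is rgb(60, 220, 81).
34% tint:
  R: 60 + 0.34×(255−60) = 60 + 66.3 = 126.3 → 126
  G: 220 + 0.34×(255−220) = 220 + 11.9 = 231.9 → 232
  B: 81 + 59.16 = 140.16 → 140
  → #7EE88C
74% tone:
  R: 60 + 0.74×(128−60) = 60 + 50.32 = 110.32 → 110
  G: 220 − 68.08 = 151.92 → 152
  B: 81 + 34.78 = 115.78 → 116
  → #6E9874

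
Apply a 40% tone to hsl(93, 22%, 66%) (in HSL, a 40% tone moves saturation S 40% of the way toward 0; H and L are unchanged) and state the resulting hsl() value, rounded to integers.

S moves 40% from 22 toward 0: 22 − 8.8 = 13.2 → 13.
H and L are unchanged.

hsl(93, 13%, 66%)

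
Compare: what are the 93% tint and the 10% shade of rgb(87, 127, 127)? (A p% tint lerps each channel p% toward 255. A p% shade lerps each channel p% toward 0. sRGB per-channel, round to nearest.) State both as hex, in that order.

#F3F6F6, #4E7272

93% tint:
  R: 87 + 0.93×(255−87) = 87 + 156.24 = 243.24 → 243
  G: 127 + 119.04 = 246.04 → 246
  B: 127 + 0.93×(255−127) = 127 + 119.04 = 246.04 → 246
  → #F3F6F6
10% shade:
  R: 87 + 0.1×(0−87) = 87 − 8.7 = 78.3 → 78
  G: 127 + 0.1×(0−127) = 127 − 12.7 = 114.3 → 114
  B: 127 − 12.7 = 114.3 → 114
  → #4E7272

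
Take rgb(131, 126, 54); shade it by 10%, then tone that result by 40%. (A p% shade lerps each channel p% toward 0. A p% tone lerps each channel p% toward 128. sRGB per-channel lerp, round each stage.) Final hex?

Per channel, c → c + 0.1(0 − c):
  R: 131 + 0.1×(0−131) = 131 − 13.1 = 117.9 → 118
  G: 126 − 12.6 = 113.4 → 113
  B: 54 − 5.4 = 48.6 → 49
After the shade: rgb(118, 113, 49) = #767131.
Per channel, c → c + 0.4(128 − c):
  R: 118 + 0.4×(128−118) = 118 + 4 = 122 → 122
  G: 113 + 0.4×(128−113) = 113 + 6 = 119 → 119
  B: 49 + 31.6 = 80.6 → 81
rgb(122, 119, 81) = #7a7751.

#7a7751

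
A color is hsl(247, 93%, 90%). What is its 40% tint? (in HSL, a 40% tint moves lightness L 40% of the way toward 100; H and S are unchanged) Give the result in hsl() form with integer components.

L moves 40% from 90 toward 100: 90 + 4 = 94 → 94.
H and S are unchanged.

hsl(247, 93%, 94%)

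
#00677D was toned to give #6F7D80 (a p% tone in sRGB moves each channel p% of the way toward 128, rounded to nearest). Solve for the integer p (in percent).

#00677D is rgb(0, 103, 125); #6F7D80 is rgb(111, 125, 128).
On the R channel (widest range): 111 ≈ 0 + (p/100)(128 − 0), so p ≈ 100×(111 − 0)/(128 − 0) = 11100/128 = 86.72.
p = 87 reproduces all three channels after rounding.

87%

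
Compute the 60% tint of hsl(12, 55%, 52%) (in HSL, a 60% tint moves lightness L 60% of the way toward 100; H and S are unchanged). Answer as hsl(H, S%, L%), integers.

L moves 60% from 52 toward 100: 52 + 28.8 = 80.8 → 81.
H and S are unchanged.

hsl(12, 55%, 81%)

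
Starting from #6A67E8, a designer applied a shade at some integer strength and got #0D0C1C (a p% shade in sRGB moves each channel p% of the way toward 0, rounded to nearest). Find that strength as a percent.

88%

#6A67E8 is rgb(106, 103, 232); #0D0C1C is rgb(13, 12, 28).
On the B channel (widest range): 28 ≈ 232 + (p/100)(0 − 232), so p ≈ 100×(28 − 232)/(0 − 232) = -20400/-232 = 87.93.
p = 88 reproduces all three channels after rounding.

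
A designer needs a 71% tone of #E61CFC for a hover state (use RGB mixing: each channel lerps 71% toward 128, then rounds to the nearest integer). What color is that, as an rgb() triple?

rgb(158, 99, 164)

#E61CFC is rgb(230, 28, 252).
Per channel, c → c + 0.71(128 − c):
  R: 230 + 0.71×(128−230) = 230 − 72.42 = 157.58 → 158
  G: 28 + 71 = 99 → 99
  B: 252 + 0.71×(128−252) = 252 − 88.04 = 163.96 → 164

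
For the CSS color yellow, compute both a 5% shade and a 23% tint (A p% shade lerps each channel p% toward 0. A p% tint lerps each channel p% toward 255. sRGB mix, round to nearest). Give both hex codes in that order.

#f2f200, #ffff3b

CSS yellow is rgb(255, 255, 0).
5% shade:
  R: 255 − 12.75 = 242.25 → 242
  G: 255 + 0.05×(0−255) = 255 − 12.75 = 242.25 → 242
  B: 0 + 0 = 0 → 0
  → #f2f200
23% tint:
  R: 255 + 0.23×(255−255) = 255 + 0 = 255 → 255
  G: 255 + 0.23×(255−255) = 255 + 0 = 255 → 255
  B: 0 + 58.65 = 58.65 → 59
  → #ffff3b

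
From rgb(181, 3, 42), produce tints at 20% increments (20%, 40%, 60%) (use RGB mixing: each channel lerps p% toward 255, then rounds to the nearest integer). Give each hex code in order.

20%: (181 + 14.8 = 195.8→196, 3 + 50.4 = 53.4→53, 42 + 42.6 = 84.6→85) → #C43555
40%: (181 + 29.6 = 210.6→211, 3 + 100.8 = 103.8→104, 42 + 85.2 = 127.2→127) → #D3687F
60%: (181 + 44.4 = 225.4→225, 3 + 151.2 = 154.2→154, 42 + 127.8 = 169.8→170) → #E19AAA

#C43555, #D3687F, #E19AAA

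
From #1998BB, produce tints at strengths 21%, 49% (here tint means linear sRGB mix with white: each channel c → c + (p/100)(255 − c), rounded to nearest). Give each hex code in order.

#1998BB is rgb(25, 152, 187).
21%: (25 + 48.3 = 73.3→73, 152 + 21.63 = 173.63→174, 187 + 14.28 = 201.28→201) → #49AEC9
49%: (25 + 112.7 = 137.7→138, 152 + 50.47 = 202.47→202, 187 + 33.32 = 220.32→220) → #8ACADC

#49AEC9, #8ACADC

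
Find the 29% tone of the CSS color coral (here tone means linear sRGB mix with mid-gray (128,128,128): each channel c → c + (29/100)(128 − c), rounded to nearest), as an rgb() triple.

rgb(218, 127, 94)

CSS coral is rgb(255, 127, 80).
Per channel, c → c + 0.29(128 − c):
  R: 255 − 36.83 = 218.17 → 218
  G: 127 + 0.29×(128−127) = 127 + 0.29 = 127.29 → 127
  B: 80 + 13.92 = 93.92 → 94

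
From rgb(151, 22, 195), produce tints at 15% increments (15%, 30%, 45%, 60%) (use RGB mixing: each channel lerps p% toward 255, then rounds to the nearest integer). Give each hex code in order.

#a739cc, #b65cd5, #c67fde, #d5a2e7

15%: (151 + 15.6 = 166.6→167, 22 + 34.95 = 56.95→57, 195 + 9 = 204→204) → #a739cc
30%: (151 + 31.2 = 182.2→182, 22 + 69.9 = 91.9→92, 195 + 18 = 213→213) → #b65cd5
45%: (151 + 46.8 = 197.8→198, 22 + 104.85 = 126.85→127, 195 + 27 = 222→222) → #c67fde
60%: (151 + 62.4 = 213.4→213, 22 + 139.8 = 161.8→162, 195 + 36 = 231→231) → #d5a2e7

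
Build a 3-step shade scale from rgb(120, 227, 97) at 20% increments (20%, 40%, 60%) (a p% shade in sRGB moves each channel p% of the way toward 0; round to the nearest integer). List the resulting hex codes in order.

20%: (120 − 24 = 96→96, 227 − 45.4 = 181.6→182, 97 − 19.4 = 77.6→78) → #60b64e
40%: (120 − 48 = 72→72, 227 − 90.8 = 136.2→136, 97 − 38.8 = 58.2→58) → #48883a
60%: (120 − 72 = 48→48, 227 − 136.2 = 90.8→91, 97 − 58.2 = 38.8→39) → #305b27

#60b64e, #48883a, #305b27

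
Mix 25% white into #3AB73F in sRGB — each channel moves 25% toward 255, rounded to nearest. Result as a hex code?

#3AB73F is rgb(58, 183, 63).
Per channel, c → c + 0.25(255 − c):
  R: 58 + 0.25×(255−58) = 58 + 49.25 = 107.25 → 107
  G: 183 + 0.25×(255−183) = 183 + 18 = 201 → 201
  B: 63 + 0.25×(255−63) = 63 + 48 = 111 → 111
rgb(107, 201, 111) = #6BC96F.

#6BC96F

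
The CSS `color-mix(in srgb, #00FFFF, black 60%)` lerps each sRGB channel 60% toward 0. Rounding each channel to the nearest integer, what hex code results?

#006666

#00FFFF is rgb(0, 255, 255).
Lerp each channel 60% toward 0:
  R: 0 + 0.6×(0−0) = 0 + 0 = 0 → 0
  G: 255 − 153 = 102 → 102
  B: 255 − 153 = 102 → 102
rgb(0, 102, 102) = #006666.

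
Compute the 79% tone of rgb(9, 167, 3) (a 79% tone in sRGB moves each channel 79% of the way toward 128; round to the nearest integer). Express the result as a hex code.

#678866

A 79% tone moves each channel 79% toward 128:
  R: 9 + 0.79×(128−9) = 9 + 94.01 = 103.01 → 103
  G: 167 − 30.81 = 136.19 → 136
  B: 3 + 0.79×(128−3) = 3 + 98.75 = 101.75 → 102
rgb(103, 136, 102) = #678866.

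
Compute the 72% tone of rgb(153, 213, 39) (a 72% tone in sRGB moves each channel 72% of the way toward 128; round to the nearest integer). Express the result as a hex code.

Lerp each channel 72% toward 128:
  R: 153 − 18 = 135 → 135
  G: 213 + 0.72×(128−213) = 213 − 61.2 = 151.8 → 152
  B: 39 + 64.08 = 103.08 → 103
rgb(135, 152, 103) = #879867.

#879867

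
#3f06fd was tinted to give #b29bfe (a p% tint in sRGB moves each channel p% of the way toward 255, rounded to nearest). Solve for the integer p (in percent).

#3f06fd is rgb(63, 6, 253); #b29bfe is rgb(178, 155, 254).
On the G channel (widest range): 155 ≈ 6 + (p/100)(255 − 6), so p ≈ 100×(155 − 6)/(255 − 6) = 14900/249 = 59.84.
p = 60 reproduces all three channels after rounding.

60%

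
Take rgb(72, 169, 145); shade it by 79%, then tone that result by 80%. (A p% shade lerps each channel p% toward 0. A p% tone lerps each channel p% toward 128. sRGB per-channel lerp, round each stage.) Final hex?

A 79% shade moves each channel 79% toward 0:
  R: 72 + 0.79×(0−72) = 72 − 56.88 = 15.12 → 15
  G: 169 + 0.79×(0−169) = 169 − 133.51 = 35.49 → 35
  B: 145 + 0.79×(0−145) = 145 − 114.55 = 30.45 → 30
After the shade: rgb(15, 35, 30) = #0F231E.
Per channel, c → c + 0.8(128 − c):
  R: 15 + 90.4 = 105.4 → 105
  G: 35 + 0.8×(128−35) = 35 + 74.4 = 109.4 → 109
  B: 30 + 0.8×(128−30) = 30 + 78.4 = 108.4 → 108
rgb(105, 109, 108) = #696D6C.

#696D6C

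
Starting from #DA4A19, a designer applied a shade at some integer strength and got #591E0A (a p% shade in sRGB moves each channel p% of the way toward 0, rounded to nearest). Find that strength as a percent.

59%

#DA4A19 is rgb(218, 74, 25); #591E0A is rgb(89, 30, 10).
On the R channel (widest range): 89 ≈ 218 + (p/100)(0 − 218), so p ≈ 100×(89 − 218)/(0 − 218) = -12900/-218 = 59.17.
p = 59 reproduces all three channels after rounding.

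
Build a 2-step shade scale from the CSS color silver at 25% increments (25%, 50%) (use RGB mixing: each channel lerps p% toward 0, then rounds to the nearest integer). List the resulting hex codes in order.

#909090, #606060

CSS silver is rgb(192, 192, 192).
25%: (192 − 48 = 144→144, 192 − 48 = 144→144, 192 − 48 = 144→144) → #909090
50%: (192 − 96 = 96→96, 192 − 96 = 96→96, 192 − 96 = 96→96) → #606060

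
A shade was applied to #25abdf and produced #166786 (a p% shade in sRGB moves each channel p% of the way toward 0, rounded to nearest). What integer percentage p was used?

#25abdf is rgb(37, 171, 223); #166786 is rgb(22, 103, 134).
On the B channel (widest range): 134 ≈ 223 + (p/100)(0 − 223), so p ≈ 100×(134 − 223)/(0 − 223) = -8900/-223 = 39.91.
p = 40 reproduces all three channels after rounding.

40%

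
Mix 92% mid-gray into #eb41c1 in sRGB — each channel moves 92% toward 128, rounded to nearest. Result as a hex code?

#eb41c1 is rgb(235, 65, 193).
Lerp each channel 92% toward 128:
  R: 235 + 0.92×(128−235) = 235 − 98.44 = 136.56 → 137
  G: 65 + 0.92×(128−65) = 65 + 57.96 = 122.96 → 123
  B: 193 − 59.8 = 133.2 → 133
rgb(137, 123, 133) = #897b85.

#897b85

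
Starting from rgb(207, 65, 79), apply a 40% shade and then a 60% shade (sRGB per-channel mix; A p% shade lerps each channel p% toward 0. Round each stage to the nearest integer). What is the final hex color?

Lerp each channel 40% toward 0:
  R: 207 + 0.4×(0−207) = 207 − 82.8 = 124.2 → 124
  G: 65 + 0.4×(0−65) = 65 − 26 = 39 → 39
  B: 79 − 31.6 = 47.4 → 47
After the shade: rgb(124, 39, 47) = #7C272F.
A 60% shade moves each channel 60% toward 0:
  R: 124 − 74.4 = 49.6 → 50
  G: 39 − 23.4 = 15.6 → 16
  B: 47 + 0.6×(0−47) = 47 − 28.2 = 18.8 → 19
rgb(50, 16, 19) = #321013.

#321013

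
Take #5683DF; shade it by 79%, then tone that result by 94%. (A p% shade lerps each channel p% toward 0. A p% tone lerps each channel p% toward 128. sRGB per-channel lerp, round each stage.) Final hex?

#797A7B

#5683DF is rgb(86, 131, 223).
Lerp each channel 79% toward 0:
  R: 86 + 0.79×(0−86) = 86 − 67.94 = 18.06 → 18
  G: 131 + 0.79×(0−131) = 131 − 103.49 = 27.51 → 28
  B: 223 − 176.17 = 46.83 → 47
After the shade: rgb(18, 28, 47) = #121C2F.
Per channel, c → c + 0.94(128 − c):
  R: 18 + 103.4 = 121.4 → 121
  G: 28 + 0.94×(128−28) = 28 + 94 = 122 → 122
  B: 47 + 0.94×(128−47) = 47 + 76.14 = 123.14 → 123
rgb(121, 122, 123) = #797A7B.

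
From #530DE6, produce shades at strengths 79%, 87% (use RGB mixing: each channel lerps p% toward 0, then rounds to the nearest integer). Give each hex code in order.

#530DE6 is rgb(83, 13, 230).
79%: (83 − 65.57 = 17.43→17, 13 − 10.27 = 2.73→3, 230 − 181.7 = 48.3→48) → #110330
87%: (83 − 72.21 = 10.79→11, 13 − 11.31 = 1.69→2, 230 − 200.1 = 29.9→30) → #0B021E

#110330, #0B021E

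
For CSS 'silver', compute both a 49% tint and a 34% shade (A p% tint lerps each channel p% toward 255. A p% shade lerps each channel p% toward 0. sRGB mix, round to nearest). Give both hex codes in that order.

CSS silver is rgb(192, 192, 192).
49% tint:
  R: 192 + 0.49×(255−192) = 192 + 30.87 = 222.87 → 223
  G: 192 + 0.49×(255−192) = 192 + 30.87 = 222.87 → 223
  B: 192 + 0.49×(255−192) = 192 + 30.87 = 222.87 → 223
  → #DFDFDF
34% shade:
  R: 192 + 0.34×(0−192) = 192 − 65.28 = 126.72 → 127
  G: 192 − 65.28 = 126.72 → 127
  B: 192 + 0.34×(0−192) = 192 − 65.28 = 126.72 → 127
  → #7F7F7F

#DFDFDF, #7F7F7F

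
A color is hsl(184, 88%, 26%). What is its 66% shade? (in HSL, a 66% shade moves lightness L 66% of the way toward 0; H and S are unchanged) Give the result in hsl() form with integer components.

hsl(184, 88%, 9%)

L moves 66% from 26 toward 0: 26 − 17.16 = 8.84 → 9.
H and S are unchanged.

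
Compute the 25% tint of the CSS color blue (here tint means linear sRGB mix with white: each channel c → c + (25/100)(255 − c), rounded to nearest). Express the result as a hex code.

CSS blue is rgb(0, 0, 255).
Lerp each channel 25% toward 255:
  R: 0 + 63.75 = 63.75 → 64
  G: 0 + 0.25×(255−0) = 0 + 63.75 = 63.75 → 64
  B: 255 + 0 = 255 → 255
rgb(64, 64, 255) = #4040ff.

#4040ff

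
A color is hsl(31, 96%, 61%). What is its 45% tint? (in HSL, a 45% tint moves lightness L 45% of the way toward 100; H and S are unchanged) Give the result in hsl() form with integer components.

hsl(31, 96%, 79%)

L moves 45% from 61 toward 100: 61 + 17.55 = 78.55 → 79.
H and S are unchanged.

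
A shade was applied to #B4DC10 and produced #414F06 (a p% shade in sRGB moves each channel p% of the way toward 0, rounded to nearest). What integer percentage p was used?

64%

#B4DC10 is rgb(180, 220, 16); #414F06 is rgb(65, 79, 6).
On the G channel (widest range): 79 ≈ 220 + (p/100)(0 − 220), so p ≈ 100×(79 − 220)/(0 − 220) = -14100/-220 = 64.09.
p = 64 reproduces all three channels after rounding.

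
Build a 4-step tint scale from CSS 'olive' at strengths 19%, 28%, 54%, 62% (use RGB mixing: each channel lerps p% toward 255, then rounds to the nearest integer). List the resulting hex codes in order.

CSS olive is rgb(128, 128, 0).
19%: (128 + 24.13 = 152.13→152, 128 + 24.13 = 152.13→152, 0 + 48.45 = 48.45→48) → #989830
28%: (128 + 35.56 = 163.56→164, 128 + 35.56 = 163.56→164, 0 + 71.4 = 71.4→71) → #A4A447
54%: (128 + 68.58 = 196.58→197, 128 + 68.58 = 196.58→197, 0 + 137.7 = 137.7→138) → #C5C58A
62%: (128 + 78.74 = 206.74→207, 128 + 78.74 = 206.74→207, 0 + 158.1 = 158.1→158) → #CFCF9E

#989830, #A4A447, #C5C58A, #CFCF9E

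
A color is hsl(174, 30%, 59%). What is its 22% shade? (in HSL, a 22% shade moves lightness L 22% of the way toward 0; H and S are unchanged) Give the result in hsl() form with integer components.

hsl(174, 30%, 46%)

L moves 22% from 59 toward 0: 59 − 12.98 = 46.02 → 46.
H and S are unchanged.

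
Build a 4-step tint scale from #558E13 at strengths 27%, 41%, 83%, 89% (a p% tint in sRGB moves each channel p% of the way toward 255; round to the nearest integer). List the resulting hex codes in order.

#83AD53, #9BBC74, #E2ECD7, #ECF3E5

#558E13 is rgb(85, 142, 19).
27%: (85 + 45.9 = 130.9→131, 142 + 30.51 = 172.51→173, 19 + 63.72 = 82.72→83) → #83AD53
41%: (85 + 69.7 = 154.7→155, 142 + 46.33 = 188.33→188, 19 + 96.76 = 115.76→116) → #9BBC74
83%: (85 + 141.1 = 226.1→226, 142 + 93.79 = 235.79→236, 19 + 195.88 = 214.88→215) → #E2ECD7
89%: (85 + 151.3 = 236.3→236, 142 + 100.57 = 242.57→243, 19 + 210.04 = 229.04→229) → #ECF3E5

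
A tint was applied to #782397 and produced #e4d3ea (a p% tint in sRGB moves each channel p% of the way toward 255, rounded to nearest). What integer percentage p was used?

80%

#782397 is rgb(120, 35, 151); #e4d3ea is rgb(228, 211, 234).
On the G channel (widest range): 211 ≈ 35 + (p/100)(255 − 35), so p ≈ 100×(211 − 35)/(255 − 35) = 17600/220 = 80.00.
p = 80 reproduces all three channels after rounding.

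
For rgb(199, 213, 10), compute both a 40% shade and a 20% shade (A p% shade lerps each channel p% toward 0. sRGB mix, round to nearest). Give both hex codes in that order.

40% shade:
  R: 199 + 0.4×(0−199) = 199 − 79.6 = 119.4 → 119
  G: 213 + 0.4×(0−213) = 213 − 85.2 = 127.8 → 128
  B: 10 − 4 = 6 → 6
  → #778006
20% shade:
  R: 199 + 0.2×(0−199) = 199 − 39.8 = 159.2 → 159
  G: 213 + 0.2×(0−213) = 213 − 42.6 = 170.4 → 170
  B: 10 + 0.2×(0−10) = 10 − 2 = 8 → 8
  → #9FAA08

#778006, #9FAA08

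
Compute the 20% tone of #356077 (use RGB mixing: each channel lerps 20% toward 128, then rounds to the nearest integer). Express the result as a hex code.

#356077 is rgb(53, 96, 119).
A 20% tone moves each channel 20% toward 128:
  R: 53 + 15 = 68 → 68
  G: 96 + 6.4 = 102.4 → 102
  B: 119 + 1.8 = 120.8 → 121
rgb(68, 102, 121) = #446679.

#446679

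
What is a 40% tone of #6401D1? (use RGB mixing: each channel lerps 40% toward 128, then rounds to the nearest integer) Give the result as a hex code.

#6401D1 is rgb(100, 1, 209).
A 40% tone moves each channel 40% toward 128:
  R: 100 + 0.4×(128−100) = 100 + 11.2 = 111.2 → 111
  G: 1 + 0.4×(128−1) = 1 + 50.8 = 51.8 → 52
  B: 209 + 0.4×(128−209) = 209 − 32.4 = 176.6 → 177
rgb(111, 52, 177) = #6F34B1.

#6F34B1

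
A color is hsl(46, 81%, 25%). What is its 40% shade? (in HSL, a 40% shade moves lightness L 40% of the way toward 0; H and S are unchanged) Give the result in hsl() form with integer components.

L moves 40% from 25 toward 0: 25 − 10 = 15 → 15.
H and S are unchanged.

hsl(46, 81%, 15%)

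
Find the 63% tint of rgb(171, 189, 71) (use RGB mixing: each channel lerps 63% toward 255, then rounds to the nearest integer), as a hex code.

#e0e7bb

Per channel, c → c + 0.63(255 − c):
  R: 171 + 0.63×(255−171) = 171 + 52.92 = 223.92 → 224
  G: 189 + 41.58 = 230.58 → 231
  B: 71 + 0.63×(255−71) = 71 + 115.92 = 186.92 → 187
rgb(224, 231, 187) = #e0e7bb.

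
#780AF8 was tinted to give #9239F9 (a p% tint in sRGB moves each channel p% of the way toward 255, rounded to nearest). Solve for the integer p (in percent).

#780AF8 is rgb(120, 10, 248); #9239F9 is rgb(146, 57, 249).
On the G channel (widest range): 57 ≈ 10 + (p/100)(255 − 10), so p ≈ 100×(57 − 10)/(255 − 10) = 4700/245 = 19.18.
p = 19 reproduces all three channels after rounding.

19%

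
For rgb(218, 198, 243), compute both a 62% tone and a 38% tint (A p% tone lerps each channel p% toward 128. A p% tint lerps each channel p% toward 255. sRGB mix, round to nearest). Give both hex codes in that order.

62% tone:
  R: 218 + 0.62×(128−218) = 218 − 55.8 = 162.2 → 162
  G: 198 + 0.62×(128−198) = 198 − 43.4 = 154.6 → 155
  B: 243 + 0.62×(128−243) = 243 − 71.3 = 171.7 → 172
  → #A29BAC
38% tint:
  R: 218 + 14.06 = 232.06 → 232
  G: 198 + 21.66 = 219.66 → 220
  B: 243 + 0.38×(255−243) = 243 + 4.56 = 247.56 → 248
  → #E8DCF8

#A29BAC, #E8DCF8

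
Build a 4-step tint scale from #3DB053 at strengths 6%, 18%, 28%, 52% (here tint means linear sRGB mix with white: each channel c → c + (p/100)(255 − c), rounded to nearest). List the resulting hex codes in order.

#49B55D, #60BE72, #73C683, #A2D9AC

#3DB053 is rgb(61, 176, 83).
6%: (61 + 11.64 = 72.64→73, 176 + 4.74 = 180.74→181, 83 + 10.32 = 93.32→93) → #49B55D
18%: (61 + 34.92 = 95.92→96, 176 + 14.22 = 190.22→190, 83 + 30.96 = 113.96→114) → #60BE72
28%: (61 + 54.32 = 115.32→115, 176 + 22.12 = 198.12→198, 83 + 48.16 = 131.16→131) → #73C683
52%: (61 + 100.88 = 161.88→162, 176 + 41.08 = 217.08→217, 83 + 89.44 = 172.44→172) → #A2D9AC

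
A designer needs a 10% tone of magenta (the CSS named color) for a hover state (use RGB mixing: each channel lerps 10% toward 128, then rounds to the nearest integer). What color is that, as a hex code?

#F20DF2

CSS magenta is rgb(255, 0, 255).
Per channel, c → c + 0.1(128 − c):
  R: 255 + 0.1×(128−255) = 255 − 12.7 = 242.3 → 242
  G: 0 + 0.1×(128−0) = 0 + 12.8 = 12.8 → 13
  B: 255 − 12.7 = 242.3 → 242
rgb(242, 13, 242) = #F20DF2.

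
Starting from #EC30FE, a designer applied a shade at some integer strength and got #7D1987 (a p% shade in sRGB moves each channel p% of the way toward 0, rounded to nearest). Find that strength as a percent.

#EC30FE is rgb(236, 48, 254); #7D1987 is rgb(125, 25, 135).
On the B channel (widest range): 135 ≈ 254 + (p/100)(0 − 254), so p ≈ 100×(135 − 254)/(0 − 254) = -11900/-254 = 46.85.
p = 47 reproduces all three channels after rounding.

47%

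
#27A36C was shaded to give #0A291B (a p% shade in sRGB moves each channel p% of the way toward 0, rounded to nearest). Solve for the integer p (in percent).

#27A36C is rgb(39, 163, 108); #0A291B is rgb(10, 41, 27).
On the G channel (widest range): 41 ≈ 163 + (p/100)(0 − 163), so p ≈ 100×(41 − 163)/(0 − 163) = -12200/-163 = 74.85.
p = 75 reproduces all three channels after rounding.

75%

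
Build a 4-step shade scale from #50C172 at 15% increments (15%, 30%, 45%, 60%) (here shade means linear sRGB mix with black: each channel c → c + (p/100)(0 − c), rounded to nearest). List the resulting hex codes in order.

#44A461, #388750, #2C6A3F, #204D2E

#50C172 is rgb(80, 193, 114).
15%: (80 − 12 = 68→68, 193 − 28.95 = 164.05→164, 114 − 17.1 = 96.9→97) → #44A461
30%: (80 − 24 = 56→56, 193 − 57.9 = 135.1→135, 114 − 34.2 = 79.8→80) → #388750
45%: (80 − 36 = 44→44, 193 − 86.85 = 106.15→106, 114 − 51.3 = 62.7→63) → #2C6A3F
60%: (80 − 48 = 32→32, 193 − 115.8 = 77.2→77, 114 − 68.4 = 45.6→46) → #204D2E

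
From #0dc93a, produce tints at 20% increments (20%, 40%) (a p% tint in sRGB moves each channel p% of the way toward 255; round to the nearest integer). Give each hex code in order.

#0dc93a is rgb(13, 201, 58).
20%: (13 + 48.4 = 61.4→61, 201 + 10.8 = 211.8→212, 58 + 39.4 = 97.4→97) → #3dd461
40%: (13 + 96.8 = 109.8→110, 201 + 21.6 = 222.6→223, 58 + 78.8 = 136.8→137) → #6edf89

#3dd461, #6edf89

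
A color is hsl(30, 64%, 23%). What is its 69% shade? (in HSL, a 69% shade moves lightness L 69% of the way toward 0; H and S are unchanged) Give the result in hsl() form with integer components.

hsl(30, 64%, 7%)

L moves 69% from 23 toward 0: 23 − 15.87 = 7.13 → 7.
H and S are unchanged.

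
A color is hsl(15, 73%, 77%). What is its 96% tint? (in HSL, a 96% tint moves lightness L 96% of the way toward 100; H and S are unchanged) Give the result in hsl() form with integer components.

hsl(15, 73%, 99%)

L moves 96% from 77 toward 100: 77 + 22.08 = 99.08 → 99.
H and S are unchanged.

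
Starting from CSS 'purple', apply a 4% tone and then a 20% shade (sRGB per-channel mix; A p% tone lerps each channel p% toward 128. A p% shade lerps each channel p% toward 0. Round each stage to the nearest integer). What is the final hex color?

#660466

CSS purple is rgb(128, 0, 128).
Per channel, c → c + 0.04(128 − c):
  R: 128 + 0 = 128 → 128
  G: 0 + 5.12 = 5.12 → 5
  B: 128 + 0.04×(128−128) = 128 + 0 = 128 → 128
After the tone: rgb(128, 5, 128) = #800580.
Lerp each channel 20% toward 0:
  R: 128 + 0.2×(0−128) = 128 − 25.6 = 102.4 → 102
  G: 5 − 1 = 4 → 4
  B: 128 + 0.2×(0−128) = 128 − 25.6 = 102.4 → 102
rgb(102, 4, 102) = #660466.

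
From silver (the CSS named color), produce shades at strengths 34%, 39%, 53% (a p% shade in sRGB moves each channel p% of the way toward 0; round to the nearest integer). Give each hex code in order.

#7F7F7F, #757575, #5A5A5A

CSS silver is rgb(192, 192, 192).
34%: (192 − 65.28 = 126.72→127, 192 − 65.28 = 126.72→127, 192 − 65.28 = 126.72→127) → #7F7F7F
39%: (192 − 74.88 = 117.12→117, 192 − 74.88 = 117.12→117, 192 − 74.88 = 117.12→117) → #757575
53%: (192 − 101.76 = 90.24→90, 192 − 101.76 = 90.24→90, 192 − 101.76 = 90.24→90) → #5A5A5A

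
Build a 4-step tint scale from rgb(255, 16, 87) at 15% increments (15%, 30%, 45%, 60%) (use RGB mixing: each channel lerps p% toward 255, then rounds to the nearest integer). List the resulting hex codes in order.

15%: (255→255, 16 + 35.85 = 51.85→52, 87 + 25.2 = 112.2→112) → #FF3470
30%: (255→255, 16 + 71.7 = 87.7→88, 87 + 50.4 = 137.4→137) → #FF5889
45%: (255→255, 16 + 107.55 = 123.55→124, 87 + 75.6 = 162.6→163) → #FF7CA3
60%: (255→255, 16 + 143.4 = 159.4→159, 87 + 100.8 = 187.8→188) → #FF9FBC

#FF3470, #FF5889, #FF7CA3, #FF9FBC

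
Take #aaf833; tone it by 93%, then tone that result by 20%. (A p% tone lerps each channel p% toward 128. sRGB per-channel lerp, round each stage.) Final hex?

#82867c

#aaf833 is rgb(170, 248, 51).
A 93% tone moves each channel 93% toward 128:
  R: 170 + 0.93×(128−170) = 170 − 39.06 = 130.94 → 131
  G: 248 − 111.6 = 136.4 → 136
  B: 51 + 71.61 = 122.61 → 123
After the tone: rgb(131, 136, 123) = #83887b.
Per channel, c → c + 0.2(128 − c):
  R: 131 + 0.2×(128−131) = 131 − 0.6 = 130.4 → 130
  G: 136 − 1.6 = 134.4 → 134
  B: 123 + 0.2×(128−123) = 123 + 1 = 124 → 124
rgb(130, 134, 124) = #82867c.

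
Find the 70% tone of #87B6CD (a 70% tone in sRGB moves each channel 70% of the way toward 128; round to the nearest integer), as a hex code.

#87B6CD is rgb(135, 182, 205).
Per channel, c → c + 0.7(128 − c):
  R: 135 − 4.9 = 130.1 → 130
  G: 182 + 0.7×(128−182) = 182 − 37.8 = 144.2 → 144
  B: 205 + 0.7×(128−205) = 205 − 53.9 = 151.1 → 151
rgb(130, 144, 151) = #829097.

#829097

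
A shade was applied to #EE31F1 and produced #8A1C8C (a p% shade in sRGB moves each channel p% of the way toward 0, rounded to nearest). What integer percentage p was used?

42%

#EE31F1 is rgb(238, 49, 241); #8A1C8C is rgb(138, 28, 140).
On the B channel (widest range): 140 ≈ 241 + (p/100)(0 − 241), so p ≈ 100×(140 − 241)/(0 − 241) = -10100/-241 = 41.91.
p = 42 reproduces all three channels after rounding.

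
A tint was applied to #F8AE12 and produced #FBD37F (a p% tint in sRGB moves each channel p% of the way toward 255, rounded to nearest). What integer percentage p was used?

#F8AE12 is rgb(248, 174, 18); #FBD37F is rgb(251, 211, 127).
On the B channel (widest range): 127 ≈ 18 + (p/100)(255 − 18), so p ≈ 100×(127 − 18)/(255 − 18) = 10900/237 = 45.99.
p = 46 reproduces all three channels after rounding.

46%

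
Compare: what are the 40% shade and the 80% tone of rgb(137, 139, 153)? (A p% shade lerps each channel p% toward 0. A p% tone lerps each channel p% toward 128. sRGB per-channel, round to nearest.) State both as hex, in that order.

#52535C, #828285

40% shade:
  R: 137 − 54.8 = 82.2 → 82
  G: 139 + 0.4×(0−139) = 139 − 55.6 = 83.4 → 83
  B: 153 − 61.2 = 91.8 → 92
  → #52535C
80% tone:
  R: 137 + 0.8×(128−137) = 137 − 7.2 = 129.8 → 130
  G: 139 + 0.8×(128−139) = 139 − 8.8 = 130.2 → 130
  B: 153 + 0.8×(128−153) = 153 − 20 = 133 → 133
  → #828285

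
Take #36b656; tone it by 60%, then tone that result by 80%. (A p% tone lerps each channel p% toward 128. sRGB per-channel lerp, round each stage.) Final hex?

#36b656 is rgb(54, 182, 86).
Lerp each channel 60% toward 128:
  R: 54 + 44.4 = 98.4 → 98
  G: 182 + 0.6×(128−182) = 182 − 32.4 = 149.6 → 150
  B: 86 + 0.6×(128−86) = 86 + 25.2 = 111.2 → 111
After the tone: rgb(98, 150, 111) = #62966f.
An 80% tone moves each channel 80% toward 128:
  R: 98 + 24 = 122 → 122
  G: 150 + 0.8×(128−150) = 150 − 17.6 = 132.4 → 132
  B: 111 + 13.6 = 124.6 → 125
rgb(122, 132, 125) = #7a847d.

#7a847d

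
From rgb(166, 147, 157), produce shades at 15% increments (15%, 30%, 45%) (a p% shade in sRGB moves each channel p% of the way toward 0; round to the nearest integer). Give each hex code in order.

#8D7D85, #74676E, #5B5156

15%: (166 − 24.9 = 141.1→141, 147 − 22.05 = 124.95→125, 157 − 23.55 = 133.45→133) → #8D7D85
30%: (166 − 49.8 = 116.2→116, 147 − 44.1 = 102.9→103, 157 − 47.1 = 109.9→110) → #74676E
45%: (166 − 74.7 = 91.3→91, 147 − 66.15 = 80.85→81, 157 − 70.65 = 86.35→86) → #5B5156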